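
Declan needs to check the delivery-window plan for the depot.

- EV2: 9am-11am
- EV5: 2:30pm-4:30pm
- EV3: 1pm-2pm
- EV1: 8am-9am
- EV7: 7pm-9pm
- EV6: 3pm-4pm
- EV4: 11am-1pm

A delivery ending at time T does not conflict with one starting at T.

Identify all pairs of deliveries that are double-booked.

Two intervals overlap when each starts before the other ends.
Sorted by start: EV1, EV2, EV4, EV3, EV5, EV6, EV7.
EV2 starts exactly when EV1 ends (back-to-back, no overlap), so nothing later overlaps EV1 either.
EV4 starts exactly when EV2 ends (back-to-back, no overlap), so nothing later overlaps EV2 either.
EV3 starts exactly when EV4 ends (back-to-back, no overlap), so nothing later overlaps EV4 either.
EV5 starts after EV3 ends, so nothing later overlaps EV3 either.
EV6 starts before EV5 ends → EV5 and EV6 overlap.
EV7 starts after EV5 ends.
EV7 starts after EV6 ends.

EV5 & EV6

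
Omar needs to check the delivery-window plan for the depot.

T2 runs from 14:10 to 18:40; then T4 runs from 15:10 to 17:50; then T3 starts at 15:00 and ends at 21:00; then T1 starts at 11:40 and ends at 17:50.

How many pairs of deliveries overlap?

Two intervals overlap when each starts before the other ends.
Sorted by start: T1, T2, T3, T4.
T2 starts before T1 ends → T1 and T2 overlap.
T3 starts before T1 ends → T1 and T3 overlap.
T4 starts before T1 ends → T1 and T4 overlap.
T3 starts before T2 ends → T2 and T3 overlap.
T4 starts before T2 ends → T2 and T4 overlap.
T4 starts before T3 ends → T3 and T4 overlap.
Overlapping pairs: T1 & T2, T1 & T3, T1 & T4, T2 & T3, T2 & T4, T3 & T4 — 6 in total.

6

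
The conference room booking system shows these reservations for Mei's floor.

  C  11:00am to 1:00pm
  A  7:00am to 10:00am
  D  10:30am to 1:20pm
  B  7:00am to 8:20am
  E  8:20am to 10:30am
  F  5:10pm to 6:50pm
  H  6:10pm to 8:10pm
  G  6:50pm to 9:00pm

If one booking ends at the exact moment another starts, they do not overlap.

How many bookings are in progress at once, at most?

Walk through starts and ends in time order (an end at T is processed before a start at T):
7:00am start A → 1
7:00am start B → 2
8:20am end B → 1
8:20am start E → 2
10:00am end A → 1
10:30am end E → 0
10:30am start D → 1
11:00am start C → 2
1:00pm end C → 1
1:20pm end D → 0
5:10pm start F → 1
6:10pm start H → 2
6:50pm end F → 1
6:50pm start G → 2
8:10pm end H → 1
9:00pm end G → 0
Peak is 2, at 7:00am (A, B).

2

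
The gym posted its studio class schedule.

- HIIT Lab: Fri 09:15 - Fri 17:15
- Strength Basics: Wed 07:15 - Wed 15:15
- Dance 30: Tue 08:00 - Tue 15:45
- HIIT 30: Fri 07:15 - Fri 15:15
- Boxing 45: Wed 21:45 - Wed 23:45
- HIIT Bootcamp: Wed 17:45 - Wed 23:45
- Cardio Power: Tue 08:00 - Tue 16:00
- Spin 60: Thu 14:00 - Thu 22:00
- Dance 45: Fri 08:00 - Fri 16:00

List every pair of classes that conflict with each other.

Boxing 45 & HIIT Bootcamp, Cardio Power & Dance 30, Dance 45 & HIIT 30, Dance 45 & HIIT Lab, HIIT 30 & HIIT Lab

Sorted by start: Cardio Power, Dance 30, Strength Basics, HIIT Bootcamp, Boxing 45, Spin 60, HIIT 30, Dance 45, HIIT Lab.
Dance 30 starts before Cardio Power ends → Cardio Power and Dance 30 overlap.
Strength Basics starts after Cardio Power ends, so Cardio Power has no further overlaps.
Strength Basics starts after Dance 30 ends, so Dance 30 has no further overlaps.
HIIT Bootcamp starts after Strength Basics ends, so Strength Basics has no further overlaps.
Boxing 45 starts before HIIT Bootcamp ends → HIIT Bootcamp and Boxing 45 overlap.
Spin 60 starts after HIIT Bootcamp ends, so HIIT Bootcamp has no further overlaps.
Spin 60 starts after Boxing 45 ends, so Boxing 45 has no further overlaps.
HIIT 30 starts after Spin 60 ends, so Spin 60 has no further overlaps.
Dance 45 starts before HIIT 30 ends → HIIT 30 and Dance 45 overlap.
HIIT Lab starts before HIIT 30 ends → HIIT 30 and HIIT Lab overlap.
HIIT Lab starts before Dance 45 ends → Dance 45 and HIIT Lab overlap.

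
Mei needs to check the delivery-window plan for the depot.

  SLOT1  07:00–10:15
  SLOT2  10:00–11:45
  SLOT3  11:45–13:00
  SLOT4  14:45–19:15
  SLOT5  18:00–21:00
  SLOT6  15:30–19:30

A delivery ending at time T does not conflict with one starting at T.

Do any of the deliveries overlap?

Yes

Sorted by start: SLOT1, SLOT2, SLOT3, SLOT4, SLOT6, SLOT5.
SLOT2 starts before SLOT1 ends → SLOT1 and SLOT2 overlap.
That's a conflict, so the schedule is not conflict-free.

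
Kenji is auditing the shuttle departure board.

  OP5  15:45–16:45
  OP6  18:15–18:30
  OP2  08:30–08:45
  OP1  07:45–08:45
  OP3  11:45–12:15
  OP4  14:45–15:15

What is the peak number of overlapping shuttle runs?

2

Sort all start/end points and keep a running count:
07:45 start OP1 → 1
08:30 start OP2 → 2
08:45 end OP1 → 1
08:45 end OP2 → 0
11:45 start OP3 → 1
12:15 end OP3 → 0
14:45 start OP4 → 1
15:15 end OP4 → 0
15:45 start OP5 → 1
16:45 end OP5 → 0
18:15 start OP6 → 1
18:30 end OP6 → 0
Peak is 2, at 08:30 (OP1, OP2).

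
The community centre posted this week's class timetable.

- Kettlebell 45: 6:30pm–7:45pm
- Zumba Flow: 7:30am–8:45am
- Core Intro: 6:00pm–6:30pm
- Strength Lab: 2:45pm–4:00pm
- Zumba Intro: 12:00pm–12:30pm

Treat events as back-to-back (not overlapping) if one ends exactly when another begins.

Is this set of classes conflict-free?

Yes

Sorted by start: Zumba Flow, Zumba Intro, Strength Lab, Core Intro, Kettlebell 45.
Zumba Intro starts after Zumba Flow ends, so Zumba Flow has no further overlaps.
Strength Lab starts after Zumba Intro ends, so Zumba Intro has no further overlaps.
Core Intro starts after Strength Lab ends, so Strength Lab has no further overlaps.
Kettlebell 45 starts exactly when Core Intro ends (back-to-back, no overlap).
Every pair is clear; the schedule has no overlaps.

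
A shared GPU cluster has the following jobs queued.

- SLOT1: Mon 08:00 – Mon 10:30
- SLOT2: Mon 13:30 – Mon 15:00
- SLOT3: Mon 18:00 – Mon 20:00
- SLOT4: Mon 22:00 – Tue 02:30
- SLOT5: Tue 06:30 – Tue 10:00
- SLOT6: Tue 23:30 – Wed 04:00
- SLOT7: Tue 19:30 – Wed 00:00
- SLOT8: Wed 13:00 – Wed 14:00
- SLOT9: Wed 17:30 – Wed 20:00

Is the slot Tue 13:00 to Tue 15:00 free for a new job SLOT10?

SLOT1: ends Mon 10:30 at or before SLOT10 starts Tue 13:00 → clear.
SLOT2: ends Mon 15:00 at or before SLOT10 starts Tue 13:00 → clear.
SLOT3: ends Mon 20:00 at or before SLOT10 starts Tue 13:00 → clear.
SLOT4: ends Tue 02:30 at or before SLOT10 starts Tue 13:00 → clear.
SLOT5: ends Tue 10:00 at or before SLOT10 starts Tue 13:00 → clear.
SLOT7: starts Tue 19:30 at or after SLOT10 ends Tue 15:00 → clear.
SLOT6: starts Tue 23:30 at or after SLOT10 ends Tue 15:00 → clear.
SLOT8: starts Wed 13:00 at or after SLOT10 ends Tue 15:00 → clear.
SLOT9: starts Wed 17:30 at or after SLOT10 ends Tue 15:00 → clear.

Yes — the slot is free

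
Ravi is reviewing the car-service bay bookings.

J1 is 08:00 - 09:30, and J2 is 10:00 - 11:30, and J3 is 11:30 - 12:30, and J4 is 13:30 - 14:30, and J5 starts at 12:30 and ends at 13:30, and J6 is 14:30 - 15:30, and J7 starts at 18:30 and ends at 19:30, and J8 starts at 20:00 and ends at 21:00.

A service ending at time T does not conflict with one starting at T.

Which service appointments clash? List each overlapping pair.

no conflicts

Sorted by start: J1, J2, J3, J5, J4, J6, J7, J8.
J2 starts after J1 ends, so J1 has no further overlaps.
J3 starts exactly when J2 ends (back-to-back, no overlap), so J2 has no further overlaps.
J5 starts exactly when J3 ends (back-to-back, no overlap), so J3 has no further overlaps.
J4 starts exactly when J5 ends (back-to-back, no overlap), so J5 has no further overlaps.
J6 starts exactly when J4 ends (back-to-back, no overlap), so J4 has no further overlaps.
J7 starts after J6 ends, so J6 has no further overlaps.
J8 starts after J7 ends.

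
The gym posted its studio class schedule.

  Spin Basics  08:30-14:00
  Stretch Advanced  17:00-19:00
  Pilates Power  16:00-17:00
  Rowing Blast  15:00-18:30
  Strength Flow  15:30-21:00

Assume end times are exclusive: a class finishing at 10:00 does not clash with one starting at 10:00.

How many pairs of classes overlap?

Sorted by start: Spin Basics, Rowing Blast, Strength Flow, Pilates Power, Stretch Advanced.
Rowing Blast starts after Spin Basics ends — done with Spin Basics.
Strength Flow starts before Rowing Blast ends → Rowing Blast and Strength Flow overlap.
Pilates Power starts before Rowing Blast ends → Rowing Blast and Pilates Power overlap.
Stretch Advanced starts before Rowing Blast ends → Rowing Blast and Stretch Advanced overlap.
Pilates Power starts before Strength Flow ends → Strength Flow and Pilates Power overlap.
Stretch Advanced starts before Strength Flow ends → Strength Flow and Stretch Advanced overlap.
Stretch Advanced starts exactly when Pilates Power ends (back-to-back, no overlap).
Overlapping pairs: Pilates Power & Rowing Blast, Pilates Power & Strength Flow, Rowing Blast & Strength Flow, Rowing Blast & Stretch Advanced, Strength Flow & Stretch Advanced — 5 in total.

5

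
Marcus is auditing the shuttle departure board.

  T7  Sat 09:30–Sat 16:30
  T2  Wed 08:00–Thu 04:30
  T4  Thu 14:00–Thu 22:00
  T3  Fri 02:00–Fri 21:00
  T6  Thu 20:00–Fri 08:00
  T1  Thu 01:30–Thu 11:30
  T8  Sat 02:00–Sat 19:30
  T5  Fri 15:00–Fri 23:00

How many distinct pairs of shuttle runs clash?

5

Sorted by start: T2, T1, T4, T6, T3, T5, T8, T7.
T1 starts before T2 ends → T2 and T1 overlap.
T4 starts after T2 ends, so nothing later overlaps T2 either.
T4 starts after T1 ends, so nothing later overlaps T1 either.
T6 starts before T4 ends → T4 and T6 overlap.
T3 starts after T4 ends, so nothing later overlaps T4 either.
T3 starts before T6 ends → T6 and T3 overlap.
T5 starts after T6 ends, so nothing later overlaps T6 either.
T5 starts before T3 ends → T3 and T5 overlap.
T8 starts after T3 ends, so nothing later overlaps T3 either.
T8 starts after T5 ends, so nothing later overlaps T5 either.
T7 starts before T8 ends → T8 and T7 overlap.
Overlapping pairs: T1 & T2, T3 & T5, T3 & T6, T4 & T6, T7 & T8 — 5 in total.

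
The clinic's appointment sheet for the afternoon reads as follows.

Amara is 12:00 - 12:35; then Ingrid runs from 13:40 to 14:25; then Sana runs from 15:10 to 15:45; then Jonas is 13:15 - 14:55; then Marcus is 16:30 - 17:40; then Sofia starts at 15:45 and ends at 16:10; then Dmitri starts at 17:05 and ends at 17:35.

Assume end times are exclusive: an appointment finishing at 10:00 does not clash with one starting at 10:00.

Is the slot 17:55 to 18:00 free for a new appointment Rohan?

Amara: ends 12:35 at or before Rohan starts 17:55 → clear.
Jonas: ends 14:55 at or before Rohan starts 17:55 → clear.
Ingrid: ends 14:25 at or before Rohan starts 17:55 → clear.
Sana: ends 15:45 at or before Rohan starts 17:55 → clear.
Sofia: ends 16:10 at or before Rohan starts 17:55 → clear.
Marcus: ends 17:40 at or before Rohan starts 17:55 → clear.
Dmitri: ends 17:35 at or before Rohan starts 17:55 → clear.

Yes — the slot is free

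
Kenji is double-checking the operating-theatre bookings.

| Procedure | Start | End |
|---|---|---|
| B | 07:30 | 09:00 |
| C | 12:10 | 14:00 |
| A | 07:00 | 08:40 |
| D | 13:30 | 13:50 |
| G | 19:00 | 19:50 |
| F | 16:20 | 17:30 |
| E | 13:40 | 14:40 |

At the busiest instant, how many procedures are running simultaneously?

3

Sort all start/end points and keep a running count:
07:00 start A → 1
07:30 start B → 2
08:40 end A → 1
09:00 end B → 0
12:10 start C → 1
13:30 start D → 2
13:40 start E → 3
13:50 end D → 2
14:00 end C → 1
14:40 end E → 0
16:20 start F → 1
17:30 end F → 0
19:00 start G → 1
19:50 end G → 0
Peak is 3, at 13:40 (C, D, E).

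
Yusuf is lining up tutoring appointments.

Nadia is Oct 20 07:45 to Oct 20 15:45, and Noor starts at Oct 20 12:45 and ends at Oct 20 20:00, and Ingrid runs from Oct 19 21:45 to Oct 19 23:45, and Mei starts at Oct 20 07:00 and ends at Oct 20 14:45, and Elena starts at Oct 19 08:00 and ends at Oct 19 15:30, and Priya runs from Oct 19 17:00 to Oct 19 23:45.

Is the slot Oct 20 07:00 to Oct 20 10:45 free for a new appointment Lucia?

Elena: ends Oct 19 15:30 at or before Lucia starts Oct 20 07:00 → clear.
Priya: ends Oct 19 23:45 at or before Lucia starts Oct 20 07:00 → clear.
Ingrid: ends Oct 19 23:45 at or before Lucia starts Oct 20 07:00 → clear.
Mei: starts Oct 20 07:00 before Lucia ends Oct 20 10:45, and ends Oct 20 14:45 after Lucia starts Oct 20 07:00 → overlap.
Nadia: starts Oct 20 07:45 before Lucia ends Oct 20 10:45, and ends Oct 20 15:45 after Lucia starts Oct 20 07:00 → overlap.
Noor: starts Oct 20 12:45 at or after Lucia ends Oct 20 10:45 → clear.
Lucia overlaps Nadia, Mei.

No — it overlaps Mei, Nadia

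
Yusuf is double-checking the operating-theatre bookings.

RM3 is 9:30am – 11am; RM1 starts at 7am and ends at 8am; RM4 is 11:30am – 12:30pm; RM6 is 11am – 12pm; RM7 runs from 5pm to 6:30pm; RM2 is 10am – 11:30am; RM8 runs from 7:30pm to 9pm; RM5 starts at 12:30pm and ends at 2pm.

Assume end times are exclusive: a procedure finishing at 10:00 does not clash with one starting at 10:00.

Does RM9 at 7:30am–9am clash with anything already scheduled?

Yes — it overlaps RM1

RM1: starts 7am before RM9 ends 9am, and ends 8am after RM9 starts 7:30am → overlap.
RM3: starts 9:30am at or after RM9 ends 9am → clear.
RM2: starts 10am at or after RM9 ends 9am → clear.
RM6: starts 11am at or after RM9 ends 9am → clear.
RM4: starts 11:30am at or after RM9 ends 9am → clear.
RM5: starts 12:30pm at or after RM9 ends 9am → clear.
RM7: starts 5pm at or after RM9 ends 9am → clear.
RM8: starts 7:30pm at or after RM9 ends 9am → clear.
RM9 overlaps RM1.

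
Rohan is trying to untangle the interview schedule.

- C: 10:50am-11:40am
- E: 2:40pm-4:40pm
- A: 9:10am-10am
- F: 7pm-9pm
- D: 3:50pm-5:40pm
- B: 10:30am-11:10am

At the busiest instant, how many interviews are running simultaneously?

Sort all start/end points and keep a running count:
9:10am start A → 1
10am end A → 0
10:30am start B → 1
10:50am start C → 2
11:10am end B → 1
11:40am end C → 0
2:40pm start E → 1
3:50pm start D → 2
4:40pm end E → 1
5:40pm end D → 0
7pm start F → 1
9pm end F → 0
Peak is 2, at 10:50am (B, C).

2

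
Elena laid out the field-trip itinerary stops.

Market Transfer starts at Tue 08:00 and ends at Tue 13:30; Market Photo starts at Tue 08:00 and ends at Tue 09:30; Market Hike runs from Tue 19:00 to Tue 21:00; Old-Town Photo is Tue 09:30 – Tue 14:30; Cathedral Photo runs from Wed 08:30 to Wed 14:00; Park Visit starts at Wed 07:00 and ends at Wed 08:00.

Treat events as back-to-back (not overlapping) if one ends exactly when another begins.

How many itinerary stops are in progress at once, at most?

2

Sweep the timeline, counting +1 at each start and −1 at each end (ends before starts at a tie):
Tue 08:00 start Market Photo → 1
Tue 08:00 start Market Transfer → 2
Tue 09:30 end Market Photo → 1
Tue 09:30 start Old-Town Photo → 2
Tue 13:30 end Market Transfer → 1
Tue 14:30 end Old-Town Photo → 0
Tue 19:00 start Market Hike → 1
Tue 21:00 end Market Hike → 0
Wed 07:00 start Park Visit → 1
Wed 08:00 end Park Visit → 0
Wed 08:30 start Cathedral Photo → 1
Wed 14:00 end Cathedral Photo → 0
Peak is 2, at Tue 08:00 (Market Photo, Market Transfer).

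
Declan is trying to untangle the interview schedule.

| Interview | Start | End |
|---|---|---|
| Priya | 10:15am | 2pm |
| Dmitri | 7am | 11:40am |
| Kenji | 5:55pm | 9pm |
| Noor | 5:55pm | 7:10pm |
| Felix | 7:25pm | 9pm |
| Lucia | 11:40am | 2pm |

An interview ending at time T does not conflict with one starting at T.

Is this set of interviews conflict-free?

Sorted by start: Dmitri, Priya, Lucia, Kenji, Noor, Felix.
Priya starts before Dmitri ends → Dmitri and Priya overlap.
That's a conflict, so the schedule is not conflict-free.

No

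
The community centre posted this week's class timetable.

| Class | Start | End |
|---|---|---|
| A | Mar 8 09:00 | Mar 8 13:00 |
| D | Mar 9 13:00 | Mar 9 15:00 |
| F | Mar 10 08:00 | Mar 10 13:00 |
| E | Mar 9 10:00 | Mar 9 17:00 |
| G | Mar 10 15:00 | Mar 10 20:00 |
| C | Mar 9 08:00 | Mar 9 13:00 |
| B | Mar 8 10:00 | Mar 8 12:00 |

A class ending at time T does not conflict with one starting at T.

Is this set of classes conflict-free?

Check each pair: they overlap iff neither finishes before the other starts.
Sorted by start: A, B, C, E, D, F, G.
B starts before A ends → A and B overlap.
That's a conflict, so the schedule is not conflict-free.

No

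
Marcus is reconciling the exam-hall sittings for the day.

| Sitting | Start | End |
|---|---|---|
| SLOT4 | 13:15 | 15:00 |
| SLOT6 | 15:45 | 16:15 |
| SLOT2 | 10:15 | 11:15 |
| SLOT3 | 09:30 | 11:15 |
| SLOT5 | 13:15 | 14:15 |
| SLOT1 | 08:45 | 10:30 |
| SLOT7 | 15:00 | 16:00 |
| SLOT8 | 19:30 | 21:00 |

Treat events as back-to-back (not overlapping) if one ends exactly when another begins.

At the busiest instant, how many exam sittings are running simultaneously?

Sweep the timeline, counting +1 at each start and −1 at each end (ends before starts at a tie):
08:45 start SLOT1 → 1
09:30 start SLOT3 → 2
10:15 start SLOT2 → 3
10:30 end SLOT1 → 2
11:15 end SLOT2 → 1
11:15 end SLOT3 → 0
13:15 start SLOT4 → 1
13:15 start SLOT5 → 2
14:15 end SLOT5 → 1
15:00 end SLOT4 → 0
15:00 start SLOT7 → 1
15:45 start SLOT6 → 2
16:00 end SLOT7 → 1
16:15 end SLOT6 → 0
19:30 start SLOT8 → 1
21:00 end SLOT8 → 0
Peak is 3, at 10:15 (SLOT1, SLOT2, SLOT3).

3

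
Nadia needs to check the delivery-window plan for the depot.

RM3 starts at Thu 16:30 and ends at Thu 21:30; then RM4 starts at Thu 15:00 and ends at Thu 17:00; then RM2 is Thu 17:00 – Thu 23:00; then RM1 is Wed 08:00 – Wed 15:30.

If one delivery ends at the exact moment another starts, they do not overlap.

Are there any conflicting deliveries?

Sorted by start: RM1, RM4, RM3, RM2.
RM4 starts after RM1 ends, so nothing later overlaps RM1 either.
RM3 starts before RM4 ends → RM4 and RM3 overlap.
That's a conflict, so the schedule is not conflict-free.

Yes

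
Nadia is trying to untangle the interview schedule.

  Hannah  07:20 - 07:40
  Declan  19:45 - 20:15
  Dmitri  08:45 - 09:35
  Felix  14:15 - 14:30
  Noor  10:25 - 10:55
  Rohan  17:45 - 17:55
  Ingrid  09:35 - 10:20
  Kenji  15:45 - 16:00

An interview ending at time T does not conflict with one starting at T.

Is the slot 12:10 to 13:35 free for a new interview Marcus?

Yes — the slot is free

Hannah: ends 07:40 at or before Marcus starts 12:10 → clear.
Dmitri: ends 09:35 at or before Marcus starts 12:10 → clear.
Ingrid: ends 10:20 at or before Marcus starts 12:10 → clear.
Noor: ends 10:55 at or before Marcus starts 12:10 → clear.
Felix: starts 14:15 at or after Marcus ends 13:35 → clear.
Kenji: starts 15:45 at or after Marcus ends 13:35 → clear.
Rohan: starts 17:45 at or after Marcus ends 13:35 → clear.
Declan: starts 19:45 at or after Marcus ends 13:35 → clear.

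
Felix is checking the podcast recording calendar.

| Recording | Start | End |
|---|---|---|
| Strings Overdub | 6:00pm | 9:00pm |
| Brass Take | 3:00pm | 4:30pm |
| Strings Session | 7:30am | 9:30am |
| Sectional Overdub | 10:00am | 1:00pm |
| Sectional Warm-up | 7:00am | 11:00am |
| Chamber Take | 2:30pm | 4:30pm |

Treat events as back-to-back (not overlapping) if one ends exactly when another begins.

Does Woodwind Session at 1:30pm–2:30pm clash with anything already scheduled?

No — it doesn't clash with anything

Sectional Warm-up: ends 11:00am at or before Woodwind Session starts 1:30pm → clear.
Strings Session: ends 9:30am at or before Woodwind Session starts 1:30pm → clear.
Sectional Overdub: ends 1:00pm at or before Woodwind Session starts 1:30pm → clear.
Chamber Take: starts 2:30pm at or after Woodwind Session ends 2:30pm → clear.
Brass Take: starts 3:00pm at or after Woodwind Session ends 2:30pm → clear.
Strings Overdub: starts 6:00pm at or after Woodwind Session ends 2:30pm → clear.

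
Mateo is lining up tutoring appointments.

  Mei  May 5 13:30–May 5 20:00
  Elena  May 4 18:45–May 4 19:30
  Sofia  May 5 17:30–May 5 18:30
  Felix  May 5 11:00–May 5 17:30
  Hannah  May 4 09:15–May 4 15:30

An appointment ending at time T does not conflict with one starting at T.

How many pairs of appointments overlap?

Check each pair: they overlap iff neither finishes before the other starts.
Sorted by start: Hannah, Elena, Felix, Mei, Sofia.
Elena starts after Hannah ends — done with Hannah.
Felix starts after Elena ends — done with Elena.
Mei starts before Felix ends → Felix and Mei overlap.
Sofia starts exactly when Felix ends (back-to-back, no overlap).
Sofia starts before Mei ends → Mei and Sofia overlap.
Overlapping pairs: Felix & Mei, Mei & Sofia — 2 in total.

2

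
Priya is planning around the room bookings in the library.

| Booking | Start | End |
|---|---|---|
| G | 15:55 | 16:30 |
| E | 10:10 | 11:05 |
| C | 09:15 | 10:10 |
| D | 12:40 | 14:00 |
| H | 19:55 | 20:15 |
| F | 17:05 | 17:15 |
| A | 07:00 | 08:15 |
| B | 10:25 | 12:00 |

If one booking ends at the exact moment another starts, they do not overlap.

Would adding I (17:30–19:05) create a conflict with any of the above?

No — it doesn't clash with anything

A: ends 08:15 at or before I starts 17:30 → clear.
C: ends 10:10 at or before I starts 17:30 → clear.
E: ends 11:05 at or before I starts 17:30 → clear.
B: ends 12:00 at or before I starts 17:30 → clear.
D: ends 14:00 at or before I starts 17:30 → clear.
G: ends 16:30 at or before I starts 17:30 → clear.
F: ends 17:15 at or before I starts 17:30 → clear.
H: starts 19:55 at or after I ends 19:05 → clear.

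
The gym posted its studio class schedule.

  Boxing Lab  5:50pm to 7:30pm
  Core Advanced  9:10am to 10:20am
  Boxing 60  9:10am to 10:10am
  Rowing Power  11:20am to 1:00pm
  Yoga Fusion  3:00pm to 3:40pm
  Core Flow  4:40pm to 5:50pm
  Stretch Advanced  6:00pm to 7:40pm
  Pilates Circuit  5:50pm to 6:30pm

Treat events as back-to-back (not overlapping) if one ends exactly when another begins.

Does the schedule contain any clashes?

Sorted by start: Core Advanced, Boxing 60, Rowing Power, Yoga Fusion, Core Flow, Boxing Lab, Pilates Circuit, Stretch Advanced.
Boxing 60 starts before Core Advanced ends → Core Advanced and Boxing 60 overlap.
That's a conflict, so the schedule is not conflict-free.

Yes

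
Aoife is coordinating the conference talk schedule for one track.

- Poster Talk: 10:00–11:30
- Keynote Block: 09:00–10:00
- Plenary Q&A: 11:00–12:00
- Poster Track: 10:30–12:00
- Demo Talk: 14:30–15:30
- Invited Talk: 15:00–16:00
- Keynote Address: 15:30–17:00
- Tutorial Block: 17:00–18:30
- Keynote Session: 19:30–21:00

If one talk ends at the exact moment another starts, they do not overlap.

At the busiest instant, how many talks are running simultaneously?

Walk through starts and ends in time order (an end at T is processed before a start at T):
09:00 start Keynote Block → 1
10:00 end Keynote Block → 0
10:00 start Poster Talk → 1
10:30 start Poster Track → 2
11:00 start Plenary Q&A → 3
11:30 end Poster Talk → 2
12:00 end Plenary Q&A → 1
12:00 end Poster Track → 0
14:30 start Demo Talk → 1
15:00 start Invited Talk → 2
15:30 end Demo Talk → 1
15:30 start Keynote Address → 2
16:00 end Invited Talk → 1
17:00 end Keynote Address → 0
17:00 start Tutorial Block → 1
18:30 end Tutorial Block → 0
19:30 start Keynote Session → 1
21:00 end Keynote Session → 0
Peak is 3, at 11:00 (Plenary Q&A, Poster Talk, Poster Track).

3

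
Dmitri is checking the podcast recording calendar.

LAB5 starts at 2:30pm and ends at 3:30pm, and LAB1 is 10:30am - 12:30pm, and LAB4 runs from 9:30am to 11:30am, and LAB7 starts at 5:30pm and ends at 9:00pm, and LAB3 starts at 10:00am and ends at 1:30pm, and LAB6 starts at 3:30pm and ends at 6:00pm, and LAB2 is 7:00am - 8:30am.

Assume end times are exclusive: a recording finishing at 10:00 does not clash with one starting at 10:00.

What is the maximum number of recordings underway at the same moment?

3

Sweep the timeline, counting +1 at each start and −1 at each end (ends before starts at a tie):
7:00am start LAB2 → 1
8:30am end LAB2 → 0
9:30am start LAB4 → 1
10:00am start LAB3 → 2
10:30am start LAB1 → 3
11:30am end LAB4 → 2
12:30pm end LAB1 → 1
1:30pm end LAB3 → 0
2:30pm start LAB5 → 1
3:30pm end LAB5 → 0
3:30pm start LAB6 → 1
5:30pm start LAB7 → 2
6:00pm end LAB6 → 1
9:00pm end LAB7 → 0
Peak is 3, at 10:30am (LAB1, LAB3, LAB4).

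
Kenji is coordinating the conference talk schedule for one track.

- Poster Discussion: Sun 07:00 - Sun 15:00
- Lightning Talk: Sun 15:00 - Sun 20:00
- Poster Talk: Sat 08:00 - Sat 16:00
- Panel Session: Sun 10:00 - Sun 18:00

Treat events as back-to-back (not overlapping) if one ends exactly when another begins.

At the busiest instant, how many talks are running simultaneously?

2

Sort all start/end points and keep a running count:
Sat 08:00 start Poster Talk → 1
Sat 16:00 end Poster Talk → 0
Sun 07:00 start Poster Discussion → 1
Sun 10:00 start Panel Session → 2
Sun 15:00 end Poster Discussion → 1
Sun 15:00 start Lightning Talk → 2
Sun 18:00 end Panel Session → 1
Sun 20:00 end Lightning Talk → 0
Peak is 2, at Sun 10:00 (Panel Session, Poster Discussion).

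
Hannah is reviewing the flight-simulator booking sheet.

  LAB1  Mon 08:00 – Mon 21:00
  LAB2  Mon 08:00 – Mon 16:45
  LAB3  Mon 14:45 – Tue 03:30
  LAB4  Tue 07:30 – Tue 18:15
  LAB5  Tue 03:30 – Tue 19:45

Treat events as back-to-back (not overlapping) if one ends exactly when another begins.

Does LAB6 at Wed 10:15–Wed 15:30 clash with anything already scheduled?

No — it doesn't clash with anything

LAB1: ends Mon 21:00 at or before LAB6 starts Wed 10:15 → clear.
LAB2: ends Mon 16:45 at or before LAB6 starts Wed 10:15 → clear.
LAB3: ends Tue 03:30 at or before LAB6 starts Wed 10:15 → clear.
LAB5: ends Tue 19:45 at or before LAB6 starts Wed 10:15 → clear.
LAB4: ends Tue 18:15 at or before LAB6 starts Wed 10:15 → clear.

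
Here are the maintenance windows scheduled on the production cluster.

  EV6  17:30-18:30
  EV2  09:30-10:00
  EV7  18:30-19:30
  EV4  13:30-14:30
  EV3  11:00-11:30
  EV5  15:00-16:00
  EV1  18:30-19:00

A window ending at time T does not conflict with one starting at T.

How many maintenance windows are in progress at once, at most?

Sort all start/end points and keep a running count:
09:30 start EV2 → 1
10:00 end EV2 → 0
11:00 start EV3 → 1
11:30 end EV3 → 0
13:30 start EV4 → 1
14:30 end EV4 → 0
15:00 start EV5 → 1
16:00 end EV5 → 0
17:30 start EV6 → 1
18:30 end EV6 → 0
18:30 start EV1 → 1
18:30 start EV7 → 2
19:00 end EV1 → 1
19:30 end EV7 → 0
Peak is 2, at 18:30 (EV1, EV7).

2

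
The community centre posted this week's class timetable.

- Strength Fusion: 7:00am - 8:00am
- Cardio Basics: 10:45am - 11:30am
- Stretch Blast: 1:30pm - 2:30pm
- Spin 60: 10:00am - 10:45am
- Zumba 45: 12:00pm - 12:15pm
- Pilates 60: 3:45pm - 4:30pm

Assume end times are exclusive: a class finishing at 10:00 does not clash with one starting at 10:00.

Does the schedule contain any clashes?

No

Sorted by start: Strength Fusion, Spin 60, Cardio Basics, Zumba 45, Stretch Blast, Pilates 60.
Spin 60 starts after Strength Fusion ends, so nothing later overlaps Strength Fusion either.
Cardio Basics starts exactly when Spin 60 ends (back-to-back, no overlap), so nothing later overlaps Spin 60 either.
Zumba 45 starts after Cardio Basics ends, so nothing later overlaps Cardio Basics either.
Stretch Blast starts after Zumba 45 ends, so nothing later overlaps Zumba 45 either.
Pilates 60 starts after Stretch Blast ends.
Every pair is clear; the schedule has no overlaps.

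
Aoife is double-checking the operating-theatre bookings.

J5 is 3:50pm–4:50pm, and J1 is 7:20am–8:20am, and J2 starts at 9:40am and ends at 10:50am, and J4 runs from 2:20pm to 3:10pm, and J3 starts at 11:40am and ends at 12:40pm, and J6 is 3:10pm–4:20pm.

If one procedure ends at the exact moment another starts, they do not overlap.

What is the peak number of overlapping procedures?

2

Walk through starts and ends in time order (an end at T is processed before a start at T):
7:20am start J1 → 1
8:20am end J1 → 0
9:40am start J2 → 1
10:50am end J2 → 0
11:40am start J3 → 1
12:40pm end J3 → 0
2:20pm start J4 → 1
3:10pm end J4 → 0
3:10pm start J6 → 1
3:50pm start J5 → 2
4:20pm end J6 → 1
4:50pm end J5 → 0
Peak is 2, at 3:50pm (J5, J6).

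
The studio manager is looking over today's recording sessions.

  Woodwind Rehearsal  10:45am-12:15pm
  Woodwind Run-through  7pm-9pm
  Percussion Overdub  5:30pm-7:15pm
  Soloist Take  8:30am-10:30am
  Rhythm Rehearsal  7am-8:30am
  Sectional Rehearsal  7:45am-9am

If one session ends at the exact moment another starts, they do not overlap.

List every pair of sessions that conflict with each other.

Two intervals overlap when each starts before the other ends.
Sorted by start: Rhythm Rehearsal, Sectional Rehearsal, Soloist Take, Woodwind Rehearsal, Percussion Overdub, Woodwind Run-through.
Sectional Rehearsal starts before Rhythm Rehearsal ends → Rhythm Rehearsal and Sectional Rehearsal overlap.
Soloist Take starts exactly when Rhythm Rehearsal ends (back-to-back, no overlap), so Rhythm Rehearsal has no further overlaps.
Soloist Take starts before Sectional Rehearsal ends → Sectional Rehearsal and Soloist Take overlap.
Woodwind Rehearsal starts after Sectional Rehearsal ends, so Sectional Rehearsal has no further overlaps.
Woodwind Rehearsal starts after Soloist Take ends, so Soloist Take has no further overlaps.
Percussion Overdub starts after Woodwind Rehearsal ends, so Woodwind Rehearsal has no further overlaps.
Woodwind Run-through starts before Percussion Overdub ends → Percussion Overdub and Woodwind Run-through overlap.

Percussion Overdub & Woodwind Run-through, Rhythm Rehearsal & Sectional Rehearsal, Sectional Rehearsal & Soloist Take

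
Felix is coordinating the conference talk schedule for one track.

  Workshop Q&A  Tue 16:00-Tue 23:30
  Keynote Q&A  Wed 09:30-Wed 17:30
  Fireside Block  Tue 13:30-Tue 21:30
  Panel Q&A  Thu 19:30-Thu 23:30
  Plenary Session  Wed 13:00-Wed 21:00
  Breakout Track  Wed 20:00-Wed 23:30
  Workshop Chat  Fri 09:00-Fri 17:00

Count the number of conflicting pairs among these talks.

3

Sorted by start: Fireside Block, Workshop Q&A, Keynote Q&A, Plenary Session, Breakout Track, Panel Q&A, Workshop Chat.
Workshop Q&A starts before Fireside Block ends → Fireside Block and Workshop Q&A overlap.
Keynote Q&A starts after Fireside Block ends — done with Fireside Block.
Keynote Q&A starts after Workshop Q&A ends — done with Workshop Q&A.
Plenary Session starts before Keynote Q&A ends → Keynote Q&A and Plenary Session overlap.
Breakout Track starts after Keynote Q&A ends — done with Keynote Q&A.
Breakout Track starts before Plenary Session ends → Plenary Session and Breakout Track overlap.
Panel Q&A starts after Plenary Session ends — done with Plenary Session.
Panel Q&A starts after Breakout Track ends — done with Breakout Track.
Workshop Chat starts after Panel Q&A ends.
Overlapping pairs: Breakout Track & Plenary Session, Fireside Block & Workshop Q&A, Keynote Q&A & Plenary Session — 3 in total.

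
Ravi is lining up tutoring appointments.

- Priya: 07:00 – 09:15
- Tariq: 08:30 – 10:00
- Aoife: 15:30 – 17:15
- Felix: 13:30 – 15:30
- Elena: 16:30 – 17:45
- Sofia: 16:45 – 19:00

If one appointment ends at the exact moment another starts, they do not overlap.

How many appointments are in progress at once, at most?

3

Sweep the timeline, counting +1 at each start and −1 at each end (ends before starts at a tie):
07:00 start Priya → 1
08:30 start Tariq → 2
09:15 end Priya → 1
10:00 end Tariq → 0
13:30 start Felix → 1
15:30 end Felix → 0
15:30 start Aoife → 1
16:30 start Elena → 2
16:45 start Sofia → 3
17:15 end Aoife → 2
17:45 end Elena → 1
19:00 end Sofia → 0
Peak is 3, at 16:45 (Aoife, Elena, Sofia).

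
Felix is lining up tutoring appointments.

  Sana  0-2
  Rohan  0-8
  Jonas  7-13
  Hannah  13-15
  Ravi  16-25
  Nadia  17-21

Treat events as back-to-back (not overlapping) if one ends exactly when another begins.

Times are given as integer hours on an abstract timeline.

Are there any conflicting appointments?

Yes

Sorted by start: Sana, Rohan, Jonas, Hannah, Ravi, Nadia.
Rohan starts before Sana ends → Sana and Rohan overlap.
That's a conflict, so the schedule is not conflict-free.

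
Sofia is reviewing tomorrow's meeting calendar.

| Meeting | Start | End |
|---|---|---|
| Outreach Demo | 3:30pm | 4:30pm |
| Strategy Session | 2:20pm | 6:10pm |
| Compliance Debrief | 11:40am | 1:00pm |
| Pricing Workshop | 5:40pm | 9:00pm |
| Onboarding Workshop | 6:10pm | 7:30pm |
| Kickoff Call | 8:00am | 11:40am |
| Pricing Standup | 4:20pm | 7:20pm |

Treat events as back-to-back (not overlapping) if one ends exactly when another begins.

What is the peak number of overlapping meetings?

3

Walk through starts and ends in time order (an end at T is processed before a start at T):
8:00am start Kickoff Call → 1
11:40am end Kickoff Call → 0
11:40am start Compliance Debrief → 1
1:00pm end Compliance Debrief → 0
2:20pm start Strategy Session → 1
3:30pm start Outreach Demo → 2
4:20pm start Pricing Standup → 3
4:30pm end Outreach Demo → 2
5:40pm start Pricing Workshop → 3
6:10pm end Strategy Session → 2
6:10pm start Onboarding Workshop → 3
7:20pm end Pricing Standup → 2
7:30pm end Onboarding Workshop → 1
9:00pm end Pricing Workshop → 0
Peak is 3, at 4:20pm (Outreach Demo, Pricing Standup, Strategy Session).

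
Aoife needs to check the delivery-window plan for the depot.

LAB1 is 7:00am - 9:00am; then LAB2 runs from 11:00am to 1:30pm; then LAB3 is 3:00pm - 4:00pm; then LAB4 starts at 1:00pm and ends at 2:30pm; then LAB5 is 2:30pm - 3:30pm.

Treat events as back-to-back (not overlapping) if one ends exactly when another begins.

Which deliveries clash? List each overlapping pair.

Check each pair: they overlap iff neither finishes before the other starts.
Sorted by start: LAB1, LAB2, LAB4, LAB5, LAB3.
LAB2 starts after LAB1 ends; LAB1 is clear from here.
LAB4 starts before LAB2 ends → LAB2 and LAB4 overlap.
LAB5 starts after LAB2 ends; LAB2 is clear from here.
LAB5 starts exactly when LAB4 ends (back-to-back, no overlap); LAB4 is clear from here.
LAB3 starts before LAB5 ends → LAB5 and LAB3 overlap.

LAB2 & LAB4, LAB3 & LAB5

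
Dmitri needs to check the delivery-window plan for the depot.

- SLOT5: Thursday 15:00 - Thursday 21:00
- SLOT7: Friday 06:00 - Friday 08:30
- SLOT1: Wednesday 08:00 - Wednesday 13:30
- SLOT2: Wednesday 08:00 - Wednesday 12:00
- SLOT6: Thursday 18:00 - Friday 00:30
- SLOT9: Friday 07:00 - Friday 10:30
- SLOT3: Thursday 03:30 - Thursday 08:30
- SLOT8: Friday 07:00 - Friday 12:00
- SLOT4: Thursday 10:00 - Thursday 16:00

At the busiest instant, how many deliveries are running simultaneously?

3

Sort all start/end points and keep a running count:
Wednesday 08:00 start SLOT1 → 1
Wednesday 08:00 start SLOT2 → 2
Wednesday 12:00 end SLOT2 → 1
Wednesday 13:30 end SLOT1 → 0
Thursday 03:30 start SLOT3 → 1
Thursday 08:30 end SLOT3 → 0
Thursday 10:00 start SLOT4 → 1
Thursday 15:00 start SLOT5 → 2
Thursday 16:00 end SLOT4 → 1
Thursday 18:00 start SLOT6 → 2
Thursday 21:00 end SLOT5 → 1
Friday 00:30 end SLOT6 → 0
Friday 06:00 start SLOT7 → 1
Friday 07:00 start SLOT8 → 2
Friday 07:00 start SLOT9 → 3
Friday 08:30 end SLOT7 → 2
Friday 10:30 end SLOT9 → 1
Friday 12:00 end SLOT8 → 0
Peak is 3, at Friday 07:00 (SLOT7, SLOT8, SLOT9).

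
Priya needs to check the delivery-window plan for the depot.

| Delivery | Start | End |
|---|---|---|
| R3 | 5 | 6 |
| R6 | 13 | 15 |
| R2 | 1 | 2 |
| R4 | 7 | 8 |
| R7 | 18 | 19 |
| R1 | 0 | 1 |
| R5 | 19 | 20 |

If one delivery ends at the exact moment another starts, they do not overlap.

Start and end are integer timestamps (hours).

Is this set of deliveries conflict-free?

Sorted by start: R1, R2, R3, R4, R6, R7, R5.
R2 starts exactly when R1 ends (back-to-back, no overlap), so nothing later overlaps R1 either.
R3 starts after R2 ends, so nothing later overlaps R2 either.
R4 starts after R3 ends, so nothing later overlaps R3 either.
R6 starts after R4 ends, so nothing later overlaps R4 either.
R7 starts after R6 ends, so nothing later overlaps R6 either.
R5 starts exactly when R7 ends (back-to-back, no overlap).
Every pair is clear; the schedule has no overlaps.

Yes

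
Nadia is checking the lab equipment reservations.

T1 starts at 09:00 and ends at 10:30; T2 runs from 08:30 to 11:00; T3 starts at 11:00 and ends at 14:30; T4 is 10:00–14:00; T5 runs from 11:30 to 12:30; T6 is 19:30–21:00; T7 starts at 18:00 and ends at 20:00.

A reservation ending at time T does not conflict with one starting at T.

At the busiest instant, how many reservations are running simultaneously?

3

Sweep the timeline, counting +1 at each start and −1 at each end (ends before starts at a tie):
08:30 start T2 → 1
09:00 start T1 → 2
10:00 start T4 → 3
10:30 end T1 → 2
11:00 end T2 → 1
11:00 start T3 → 2
11:30 start T5 → 3
12:30 end T5 → 2
14:00 end T4 → 1
14:30 end T3 → 0
18:00 start T7 → 1
19:30 start T6 → 2
20:00 end T7 → 1
21:00 end T6 → 0
Peak is 3, at 10:00 (T1, T2, T4).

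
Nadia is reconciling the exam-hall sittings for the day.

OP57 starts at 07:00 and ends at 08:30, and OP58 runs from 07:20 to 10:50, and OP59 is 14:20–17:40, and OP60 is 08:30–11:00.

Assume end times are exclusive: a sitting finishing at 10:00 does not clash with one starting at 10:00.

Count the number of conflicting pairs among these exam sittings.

Sorted by start: OP57, OP58, OP60, OP59.
OP58 starts before OP57 ends → OP57 and OP58 overlap.
OP60 starts exactly when OP57 ends (back-to-back, no overlap), so OP57 has no further overlaps.
OP60 starts before OP58 ends → OP58 and OP60 overlap.
OP59 starts after OP58 ends.
OP59 starts after OP60 ends.
Overlapping pairs: OP57 & OP58, OP58 & OP60 — 2 in total.

2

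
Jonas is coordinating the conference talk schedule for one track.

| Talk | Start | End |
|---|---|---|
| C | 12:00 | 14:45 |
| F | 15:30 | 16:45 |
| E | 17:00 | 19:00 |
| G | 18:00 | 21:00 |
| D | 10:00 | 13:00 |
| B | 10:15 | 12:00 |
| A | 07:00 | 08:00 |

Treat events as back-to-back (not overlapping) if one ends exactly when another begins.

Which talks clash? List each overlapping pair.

Check each pair: they overlap iff neither finishes before the other starts.
Sorted by start: A, D, B, C, F, E, G.
D starts after A ends, so nothing later overlaps A either.
B starts before D ends → D and B overlap.
C starts before D ends → D and C overlap.
F starts after D ends, so nothing later overlaps D either.
C starts exactly when B ends (back-to-back, no overlap), so nothing later overlaps B either.
F starts after C ends, so nothing later overlaps C either.
E starts after F ends, so nothing later overlaps F either.
G starts before E ends → E and G overlap.

B & D, C & D, E & G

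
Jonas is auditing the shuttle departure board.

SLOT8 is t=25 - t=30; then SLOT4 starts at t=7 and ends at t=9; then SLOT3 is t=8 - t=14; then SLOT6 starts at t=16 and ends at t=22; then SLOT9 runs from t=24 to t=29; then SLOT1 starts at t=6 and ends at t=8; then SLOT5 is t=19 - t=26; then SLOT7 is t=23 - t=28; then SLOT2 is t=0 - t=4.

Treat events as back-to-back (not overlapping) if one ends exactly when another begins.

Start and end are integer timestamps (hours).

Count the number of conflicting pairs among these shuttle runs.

Check each pair: they overlap iff neither finishes before the other starts.
Sorted by start: SLOT2, SLOT1, SLOT4, SLOT3, SLOT6, SLOT5, SLOT7, SLOT9, SLOT8.
SLOT1 starts after SLOT2 ends, so nothing later overlaps SLOT2 either.
SLOT4 starts before SLOT1 ends → SLOT1 and SLOT4 overlap.
SLOT3 starts exactly when SLOT1 ends (back-to-back, no overlap), so nothing later overlaps SLOT1 either.
SLOT3 starts before SLOT4 ends → SLOT4 and SLOT3 overlap.
SLOT6 starts after SLOT4 ends, so nothing later overlaps SLOT4 either.
SLOT6 starts after SLOT3 ends, so nothing later overlaps SLOT3 either.
SLOT5 starts before SLOT6 ends → SLOT6 and SLOT5 overlap.
SLOT7 starts after SLOT6 ends, so nothing later overlaps SLOT6 either.
SLOT7 starts before SLOT5 ends → SLOT5 and SLOT7 overlap.
SLOT9 starts before SLOT5 ends → SLOT5 and SLOT9 overlap.
SLOT8 starts before SLOT5 ends → SLOT5 and SLOT8 overlap.
SLOT9 starts before SLOT7 ends → SLOT7 and SLOT9 overlap.
SLOT8 starts before SLOT7 ends → SLOT7 and SLOT8 overlap.
SLOT8 starts before SLOT9 ends → SLOT9 and SLOT8 overlap.
Overlapping pairs: SLOT1 & SLOT4, SLOT3 & SLOT4, SLOT5 & SLOT6, SLOT5 & SLOT7, SLOT5 & SLOT8, SLOT5 & SLOT9, SLOT7 & SLOT8, SLOT7 & SLOT9, SLOT8 & SLOT9 — 9 in total.

9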